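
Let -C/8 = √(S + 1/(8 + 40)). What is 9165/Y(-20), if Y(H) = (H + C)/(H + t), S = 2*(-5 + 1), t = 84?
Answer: -8798400/683 + 293280*I*√1149/683 ≈ -12882.0 + 14555.0*I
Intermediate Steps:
S = -8 (S = 2*(-4) = -8)
C = -2*I*√1149/3 (C = -8*√(-8 + 1/(8 + 40)) = -8*√(-8 + 1/48) = -2*I*√1149/3 ≈ -22.598*I)
Y(H) = (H - 2*I*√1149/3)/(84 + H) (Y(H) = (H - 2*I*√1149/3)/(H + 84) = (H - 2*I*√1149/3)/(84 + H))
9165/Y(-20) = 9165/(((-20 - 2*I*√1149/3)/(84 - 20))) = 9165/(((-20 - 2*I*√1149/3)/64)) = 9165/(-5/16 - I*√1149/96)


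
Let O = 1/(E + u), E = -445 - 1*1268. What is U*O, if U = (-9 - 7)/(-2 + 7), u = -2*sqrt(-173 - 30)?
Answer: 27408/14675905 - 32*I*sqrt(203)/14675905 ≈ 0.0018676 - 3.1067e-5*I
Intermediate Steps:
u = -2*I*sqrt(203) ≈ -28.496*I
E = -1713 (E = -445 - 1268 = -1713)
O = 1/(-1713 - 2*I*sqrt(203)) ≈ -0.00058361 + 9.708e-6*I
U = -16/5 ≈ -3.2000
U*O = -16*I/(5*(-1713*I + 2*sqrt(203)))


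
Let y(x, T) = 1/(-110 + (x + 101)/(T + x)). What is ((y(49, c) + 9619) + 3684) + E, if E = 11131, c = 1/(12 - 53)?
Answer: 2623355406/107365 ≈ 24434.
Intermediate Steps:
c = -1/41 (c = 1/(-41) = -1/41 ≈ -0.024390)
y(x, T) = 1/(-110 + (101 + x)/(T + x))
((y(49, c) + 9619) + 3684) + E = (((-1*(-1/41) - 1*49)/(-101 + 109*49 + 110*(-1/41)) + 9619) + 3684) + 11131 = (((1/41 - 49)/(-101 + 5341 - 110/41) + 9619) + 3684) + 11131 = ((-2008/41/(214730/41) + 9619) + 3684) + 11131 = (((41/214730)*(-2008/41) + 9619) + 3684) + 11131 = ((-1004/107365 + 9619) + 3684) + 11131 = (1032742931/107365 + 3684) + 11131 = 1428275591/107365 + 11131 = 2623355406/107365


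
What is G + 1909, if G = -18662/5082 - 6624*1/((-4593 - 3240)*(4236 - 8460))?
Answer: 7223424737/3791172 ≈ 1905.3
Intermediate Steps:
G = -13922611/3791172 (G = -18662*1/5082 - 6624/((-7833*(-4224))) = -1333/363 - 6624/33086592 = -1333/363 - 6624*1/33086592 = -1333/363 - 23/114884 = -13922611/3791172 ≈ -3.6724)
G + 1909 = -13922611/3791172 + 1909 = 7223424737/3791172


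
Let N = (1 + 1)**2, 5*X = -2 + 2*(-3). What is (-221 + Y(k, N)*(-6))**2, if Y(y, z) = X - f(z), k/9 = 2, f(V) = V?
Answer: 877969/25 ≈ 35119.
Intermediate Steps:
X = -8/5 (X = (-2 + 2*(-3))/5 = (-2 - 6)/5 = (1/5)*(-8) = -8/5 ≈ -1.6000)
k = 18 (k = 9*2 = 18)
N = 4 (N = 2**2 = 4)
Y(y, z) = -8/5 - z
(-221 + Y(k, N)*(-6))**2 = (-221 + (-8/5 - 1*4)*(-6))**2 = (-221 + (-8/5 - 4)*(-6))**2 = (-221 - 28/5*(-6))**2 = (-221 + 168/5)**2 = (-937/5)**2 = 877969/25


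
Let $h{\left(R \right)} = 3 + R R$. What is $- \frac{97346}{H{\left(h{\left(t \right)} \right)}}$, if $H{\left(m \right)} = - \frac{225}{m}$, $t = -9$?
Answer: $\frac{2725688}{75} \approx 36343.0$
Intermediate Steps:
$h{\left(R \right)} = 3 + R^{2}$
$- \frac{97346}{H{\left(h{\left(t \right)} \right)}} = - \frac{97346}{\left(-225\right) \frac{1}{3 + \left(-9\right)^{2}}} = - \frac{97346}{\left(-225\right) \frac{1}{3 + 81}} = - \frac{97346}{\left(-225\right) \frac{1}{84}} = - \frac{97346}{- \frac{75}{28}} = \left(-97346\right) \left(- \frac{28}{75}\right) = \frac{2725688}{75}$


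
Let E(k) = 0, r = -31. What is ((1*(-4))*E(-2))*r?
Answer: 0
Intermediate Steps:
((1*(-4))*E(-2))*r = ((1*(-4))*0)*(-31) = -4*0*(-31) = 0*(-31) = 0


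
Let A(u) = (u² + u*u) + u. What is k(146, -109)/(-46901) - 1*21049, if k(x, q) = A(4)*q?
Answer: -987215225/46901 ≈ -21049.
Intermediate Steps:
A(u) = u + 2*u² (A(u) = (u² + u²) + u = 2*u² + u = u + 2*u²)
k(x, q) = 36*q (k(x, q) = (4*(1 + 2*4))*q = (4*(1 + 8))*q = (4*9)*q = 36*q)
k(146, -109)/(-46901) - 1*21049 = (36*(-109))/(-46901) - 1*21049 = -3924*(-1/46901) - 21049 = 3924/46901 - 21049 = -987215225/46901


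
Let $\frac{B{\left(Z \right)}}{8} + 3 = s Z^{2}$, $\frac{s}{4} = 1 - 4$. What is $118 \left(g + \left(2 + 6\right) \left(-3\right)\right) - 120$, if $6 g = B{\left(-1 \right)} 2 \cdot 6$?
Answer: $-31272$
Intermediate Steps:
$s = -12$ ($s = 4 \left(1 - 4\right) = 4 \left(-3\right) = -12$)
$B{\left(Z \right)} = -24 - 96 Z^{2}$ ($B{\left(Z \right)} = -24 + 8 \left(- 12 Z^{2}\right) = -24 - 96 Z^{2}$)
$g = -240$ ($g = \frac{\left(-24 - 96 \left(-1\right)^{2}\right) 2 \cdot 6}{6} = \frac{\left(-24 - 96\right) 2 \cdot 6}{6} = \frac{\left(-120\right) 2 \cdot 6}{6} = \frac{\left(-240\right) 6}{6} = \frac{1}{6} \left(-1440\right) = -240$)
$118 \left(g + \left(2 + 6\right) \left(-3\right)\right) - 120 = 118 \left(-240 + \left(2 + 6\right) \left(-3\right)\right) - 120 = 118 \left(-240 + 8 \left(-3\right)\right) - 120 = 118 \left(-240 - 24\right) - 120 = 118 \left(-264\right) - 120 = -31152 - 120 = -31272$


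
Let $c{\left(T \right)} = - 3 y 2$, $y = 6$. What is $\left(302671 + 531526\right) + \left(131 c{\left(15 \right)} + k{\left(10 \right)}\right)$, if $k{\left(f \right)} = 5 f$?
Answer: $829531$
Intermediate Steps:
$c{\left(T \right)} = -36$ ($c{\left(T \right)} = \left(-3\right) 6 \cdot 2 = \left(-18\right) 2 = -36$)
$\left(302671 + 531526\right) + \left(131 c{\left(15 \right)} + k{\left(10 \right)}\right) = \left(302671 + 531526\right) + \left(131 \left(-36\right) + 5 \cdot 10\right) = 834197 + \left(-4716 + 50\right) = 834197 - 4666 = 829531$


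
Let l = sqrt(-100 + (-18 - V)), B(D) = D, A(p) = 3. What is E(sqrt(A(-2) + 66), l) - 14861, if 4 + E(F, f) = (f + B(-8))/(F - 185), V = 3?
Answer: -126931865/8539 - 2035*I/34156 + 2*sqrt(69)/8539 - 11*I*sqrt(69)/34156 ≈ -14865.0 - 0.062255*I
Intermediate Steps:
l = 11*I (l = sqrt(-100 + (-18 - 1*3)) = sqrt(-100 + (-18 - 3)) = sqrt(-100 - 21) = sqrt(-121) = 11*I ≈ 11.0*I)
E(F, f) = -4 + (-8 + f)/(-185 + F) (E(F, f) = -4 + (f - 8)/(F - 185) = -4 + (-8 + f)/(-185 + F))
E(sqrt(A(-2) + 66), l) - 14861 = (732 + 11*I - 4*sqrt(3 + 66))/(-185 + sqrt(3 + 66)) - 14861 = (732 + 11*I - 4*sqrt(69))/(-185 + sqrt(69)) - 14861 = (732 - 4*sqrt(69) + 11*I)/(-185 + sqrt(69)) - 14861 = -14861 + (732 - 4*sqrt(69) + 11*I)/(-185 + sqrt(69))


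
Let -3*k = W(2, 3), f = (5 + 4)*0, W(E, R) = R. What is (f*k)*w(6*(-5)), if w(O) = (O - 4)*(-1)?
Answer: 0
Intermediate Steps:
f = 0 (f = 9*0 = 0)
k = -1 (k = -⅓*3 = -1)
w(O) = 4 - O (w(O) = (-4 + O)*(-1) = 4 - O)
(f*k)*w(6*(-5)) = (0*(-1))*(4 - 6*(-5)) = 0*(4 - 1*(-30)) = 0*(4 + 30) = 0*34 = 0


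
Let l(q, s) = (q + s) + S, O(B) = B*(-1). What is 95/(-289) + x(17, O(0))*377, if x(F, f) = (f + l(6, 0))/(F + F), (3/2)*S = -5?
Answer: 25351/867 ≈ 29.240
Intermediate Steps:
S = -10/3 (S = (2/3)*(-5) = -10/3 ≈ -3.3333)
O(B) = -B
l(q, s) = -10/3 + q + s (l(q, s) = (q + s) - 10/3 = -10/3 + q + s)
x(F, f) = (8/3 + f)/(2*F) (x(F, f) = (f + (-10/3 + 6 + 0))/(F + F) = (f + 8/3)/((2*F)) = (8/3 + f)*(1/(2*F)) = (8/3 + f)/(2*F))
95/(-289) + x(17, O(0))*377 = 95/(-289) + ((1/6)*(8 + 3*(-1*0))/17)*377 = 95*(-1/289) + ((1/6)*(1/17)*(8 + 3*0))*377 = -95/289 + ((1/6)*(1/17)*(8 + 0))*377 = -95/289 + ((1/6)*(1/17)*8)*377 = -95/289 + (4/51)*377 = -95/289 + 1508/51 = 25351/867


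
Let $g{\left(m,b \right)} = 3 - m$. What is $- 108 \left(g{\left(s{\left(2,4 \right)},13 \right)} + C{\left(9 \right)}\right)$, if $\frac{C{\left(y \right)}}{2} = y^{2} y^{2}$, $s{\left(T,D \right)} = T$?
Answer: $-1417284$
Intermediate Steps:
$C{\left(y \right)} = 2 y^{4}$ ($C{\left(y \right)} = 2 y^{2} y^{2} = 2 y^{4}$)
$- 108 \left(g{\left(s{\left(2,4 \right)},13 \right)} + C{\left(9 \right)}\right) = - 108 \left(\left(3 - 2\right) + 2 \cdot 9^{4}\right) = - 108 \left(\left(3 - 2\right) + 2 \cdot 6561\right) = - 108 \left(1 + 13122\right) = \left(-108\right) 13123 = -1417284$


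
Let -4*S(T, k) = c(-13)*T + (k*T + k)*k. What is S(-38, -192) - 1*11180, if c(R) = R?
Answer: 659377/2 ≈ 3.2969e+5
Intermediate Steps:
S(T, k) = 13*T/4 - k*(k + T*k)/4 (S(T, k) = -(-13*T + (k*T + k)*k)/4 = -(-13*T + (T*k + k)*k)/4 = -(-13*T + (k + T*k)*k)/4 = -(-13*T + k*(k + T*k))/4 = 13*T/4 - k*(k + T*k)/4)
S(-38, -192) - 1*11180 = (-¼*(-192)² + (13/4)*(-38) - ¼*(-38)*(-192)²) - 1*11180 = (-¼*36864 - 247/2 - ¼*(-38)*36864) - 11180 = (-9216 - 247/2 + 350208) - 11180 = 681737/2 - 11180 = 659377/2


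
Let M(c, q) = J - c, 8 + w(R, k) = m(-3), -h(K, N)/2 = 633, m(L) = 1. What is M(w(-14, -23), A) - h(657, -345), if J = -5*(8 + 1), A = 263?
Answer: 1228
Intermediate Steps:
h(K, N) = -1266 (h(K, N) = -2*633 = -1266)
w(R, k) = -7 (w(R, k) = -8 + 1 = -7)
J = -45 (J = -5*9 = -45)
M(c, q) = -45 - c
M(w(-14, -23), A) - h(657, -345) = (-45 - 1*(-7)) - 1*(-1266) = (-45 + 7) + 1266 = -38 + 1266 = 1228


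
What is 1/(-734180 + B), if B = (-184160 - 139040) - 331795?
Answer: -1/1389175 ≈ -7.1985e-7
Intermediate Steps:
B = -654995 (B = -323200 - 331795 = -654995)
1/(-734180 + B) = 1/(-734180 - 654995) = 1/(-1389175) = -1/1389175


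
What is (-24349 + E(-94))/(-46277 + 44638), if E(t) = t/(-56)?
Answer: 61975/4172 ≈ 14.855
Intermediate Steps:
E(t) = -t/56 (E(t) = t*(-1/56) = -t/56)
(-24349 + E(-94))/(-46277 + 44638) = (-24349 - 1/56*(-94))/(-46277 + 44638) = (-24349 + 47/28)/(-1639) = -681725/28*(-1/1639) = 61975/4172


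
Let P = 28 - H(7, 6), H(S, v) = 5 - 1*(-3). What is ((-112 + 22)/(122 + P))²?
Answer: 2025/5041 ≈ 0.40171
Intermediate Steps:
H(S, v) = 8 (H(S, v) = 5 + 3 = 8)
P = 20 (P = 28 - 1*8 = 28 - 8 = 20)
((-112 + 22)/(122 + P))² = ((-112 + 22)/(122 + 20))² = (-90/142)² = (-90*1/142)² = (-45/71)² = 2025/5041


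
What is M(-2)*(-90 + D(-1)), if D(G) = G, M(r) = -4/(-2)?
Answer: -182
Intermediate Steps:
M(r) = 2 (M(r) = -4*(-½) = 2)
M(-2)*(-90 + D(-1)) = 2*(-90 - 1) = 2*(-91) = -182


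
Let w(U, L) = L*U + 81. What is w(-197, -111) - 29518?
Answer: -7570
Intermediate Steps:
w(U, L) = 81 + L*U
w(-197, -111) - 29518 = (81 - 111*(-197)) - 29518 = (81 + 21867) - 29518 = 21948 - 29518 = -7570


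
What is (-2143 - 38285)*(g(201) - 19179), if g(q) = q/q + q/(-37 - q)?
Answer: 92268116910/119 ≈ 7.7536e+8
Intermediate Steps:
g(q) = 1 + q/(-37 - q)
(-2143 - 38285)*(g(201) - 19179) = (-2143 - 38285)*(37/(37 + 201) - 19179) = -40428*(37/238 - 19179) = -40428*(-4564565/238) = 92268116910/119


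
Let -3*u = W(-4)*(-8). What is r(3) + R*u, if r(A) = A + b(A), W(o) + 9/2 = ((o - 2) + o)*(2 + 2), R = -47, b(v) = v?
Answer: 16750/3 ≈ 5583.3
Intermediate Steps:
W(o) = -25/2 + 8*o (W(o) = -9/2 + ((o - 2) + o)*(2 + 2) = -9/2 + ((-2 + o) + o)*4 = -9/2 + (-2 + 2*o)*4 = -9/2 + (-8 + 8*o) = -25/2 + 8*o)
r(A) = 2*A (r(A) = A + A = 2*A)
u = -356/3 (u = -(-25/2 + 8*(-4))*(-8)/3 = -(-25/2 - 32)*(-8)/3 = -(-89)*(-8)/6 = -⅓*356 = -356/3 ≈ -118.67)
r(3) + R*u = 2*3 - 47*(-356/3) = 6 + 16732/3 = 16750/3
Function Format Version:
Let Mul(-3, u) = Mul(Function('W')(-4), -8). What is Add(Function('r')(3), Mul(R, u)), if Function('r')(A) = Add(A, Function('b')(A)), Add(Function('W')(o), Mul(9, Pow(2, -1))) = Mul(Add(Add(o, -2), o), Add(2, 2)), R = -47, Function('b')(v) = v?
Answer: Rational(16750, 3) ≈ 5583.3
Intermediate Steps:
Function('W')(o) = Add(Rational(-25, 2), Mul(8, o)) (Function('W')(o) = Add(Rational(-9, 2), Mul(Add(Add(o, -2), o), Add(2, 2))) = Add(Rational(-9, 2), Mul(Add(Add(-2, o), o), 4)) = Add(Rational(-9, 2), Mul(Add(-2, Mul(2, o)), 4)) = Add(Rational(-9, 2), Add(-8, Mul(8, o))) = Add(Rational(-25, 2), Mul(8, o)))
Function('r')(A) = Mul(2, A) (Function('r')(A) = Add(A, A) = Mul(2, A))
u = Rational(-356, 3) (u = Mul(Rational(-1, 3), Mul(Add(Rational(-25, 2), Mul(8, -4)), -8)) = Mul(Rational(-1, 3), Mul(Add(Rational(-25, 2), -32), -8)) = Mul(Rational(-1, 3), Mul(Rational(-89, 2), -8)) = Mul(Rational(-1, 3), 356) = Rational(-356, 3) ≈ -118.67)
Add(Function('r')(3), Mul(R, u)) = Add(Mul(2, 3), Mul(-47, Rational(-356, 3))) = Add(6, Rational(16732, 3)) = Rational(16750, 3)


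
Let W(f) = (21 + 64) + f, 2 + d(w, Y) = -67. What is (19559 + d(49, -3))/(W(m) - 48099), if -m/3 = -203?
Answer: -3898/9481 ≈ -0.41114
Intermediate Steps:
d(w, Y) = -69 (d(w, Y) = -2 - 67 = -69)
m = 609 (m = -3*(-203) = 609)
W(f) = 85 + f
(19559 + d(49, -3))/(W(m) - 48099) = (19559 - 69)/((85 + 609) - 48099) = 19490/(694 - 48099) = 19490/(-47405) = 19490*(-1/47405) = -3898/9481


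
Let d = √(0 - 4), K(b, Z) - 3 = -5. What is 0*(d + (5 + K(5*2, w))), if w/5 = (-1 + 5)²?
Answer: 0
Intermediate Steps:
w = 80 (w = 5*(-1 + 5)² = 5*4² = 5*16 = 80)
K(b, Z) = -2 (K(b, Z) = 3 - 5 = -2)
d = 2*I (d = √(-4) = 2*I ≈ 2.0*I)
0*(d + (5 + K(5*2, w))) = 0*(2*I + (5 - 2)) = 0*(2*I + 3) = 0*(3 + 2*I) = 0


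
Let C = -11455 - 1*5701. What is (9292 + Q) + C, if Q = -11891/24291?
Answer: -191036315/24291 ≈ -7864.5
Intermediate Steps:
C = -17156 (C = -11455 - 5701 = -17156)
Q = -11891/24291 (Q = -11891*1/24291 = -11891/24291 ≈ -0.48952)
(9292 + Q) + C = (9292 - 11891/24291) - 17156 = 225700081/24291 - 17156 = -191036315/24291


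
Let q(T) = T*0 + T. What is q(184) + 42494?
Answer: 42678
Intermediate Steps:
q(T) = T (q(T) = 0 + T = T)
q(184) + 42494 = 184 + 42494 = 42678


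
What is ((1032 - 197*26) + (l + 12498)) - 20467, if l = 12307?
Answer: 248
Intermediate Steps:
((1032 - 197*26) + (l + 12498)) - 20467 = ((1032 - 197*26) + (12307 + 12498)) - 20467 = ((1032 - 1*5122) + 24805) - 20467 = ((1032 - 5122) + 24805) - 20467 = (-4090 + 24805) - 20467 = 20715 - 20467 = 248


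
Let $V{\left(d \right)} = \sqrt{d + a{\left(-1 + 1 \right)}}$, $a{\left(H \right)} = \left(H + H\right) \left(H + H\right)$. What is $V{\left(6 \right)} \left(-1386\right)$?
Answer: $- 1386 \sqrt{6} \approx -3395.0$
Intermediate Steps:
$a{\left(H \right)} = 4 H^{2}$ ($a{\left(H \right)} = 2 H 2 H = 4 H^{2}$)
$V{\left(d \right)} = \sqrt{d}$ ($V{\left(d \right)} = \sqrt{d + 4 \left(-1 + 1\right)^{2}} = \sqrt{d + 4 \cdot 0^{2}} = \sqrt{d + 4 \cdot 0} = \sqrt{d + 0} = \sqrt{d}$)
$V{\left(6 \right)} \left(-1386\right) = \sqrt{6} \left(-1386\right) = - 1386 \sqrt{6}$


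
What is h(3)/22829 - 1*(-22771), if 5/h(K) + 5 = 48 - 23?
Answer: 2079356637/91316 ≈ 22771.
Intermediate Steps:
h(K) = 1/4 (h(K) = 5/(-5 + (48 - 23)) = 5/(-5 + 25) = 5/20 = 5*(1/20) = 1/4)
h(3)/22829 - 1*(-22771) = (1/4)/22829 - 1*(-22771) = (1/4)*(1/22829) + 22771 = 1/91316 + 22771 = 2079356637/91316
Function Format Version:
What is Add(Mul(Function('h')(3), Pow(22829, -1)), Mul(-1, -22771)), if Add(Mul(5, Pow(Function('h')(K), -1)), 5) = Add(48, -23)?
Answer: Rational(2079356637, 91316) ≈ 22771.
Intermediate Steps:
Function('h')(K) = Rational(1, 4) (Function('h')(K) = Mul(5, Pow(Add(-5, Add(48, -23)), -1)) = Mul(5, Pow(Add(-5, 25), -1)) = Mul(5, Pow(20, -1)) = Mul(5, Rational(1, 20)) = Rational(1, 4))
Add(Mul(Function('h')(3), Pow(22829, -1)), Mul(-1, -22771)) = Add(Mul(Rational(1, 4), Pow(22829, -1)), Mul(-1, -22771)) = Add(Mul(Rational(1, 4), Rational(1, 22829)), 22771) = Add(Rational(1, 91316), 22771) = Rational(2079356637, 91316)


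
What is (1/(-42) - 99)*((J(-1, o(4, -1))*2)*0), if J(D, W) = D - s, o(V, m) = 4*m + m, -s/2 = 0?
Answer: 0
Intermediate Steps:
s = 0 (s = -2*0 = 0)
o(V, m) = 5*m
J(D, W) = D (J(D, W) = D - 1*0 = D + 0 = D)
(1/(-42) - 99)*((J(-1, o(4, -1))*2)*0) = (1/(-42) - 99)*(-1*2*0) = (-1/42 - 99)*(-2*0) = -4159/42*0 = 0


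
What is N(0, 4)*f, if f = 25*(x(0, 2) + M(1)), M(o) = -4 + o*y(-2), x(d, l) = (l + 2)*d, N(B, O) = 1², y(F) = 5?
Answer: 25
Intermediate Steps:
N(B, O) = 1
x(d, l) = d*(2 + l) (x(d, l) = (2 + l)*d = d*(2 + l))
M(o) = -4 + 5*o (M(o) = -4 + o*5 = -4 + 5*o)
f = 25 (f = 25*(0*(2 + 2) + (-4 + 5*1)) = 25*(0*4 + (-4 + 5)) = 25*(0 + 1) = 25*1 = 25)
N(0, 4)*f = 1*25 = 25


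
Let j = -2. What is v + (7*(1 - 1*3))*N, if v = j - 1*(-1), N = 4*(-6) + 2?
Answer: 307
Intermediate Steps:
N = -22 (N = -24 + 2 = -22)
v = -1 (v = -2 - 1*(-1) = -2 + 1 = -1)
v + (7*(1 - 1*3))*N = -1 + (7*(1 - 1*3))*(-22) = -1 + (7*(1 - 3))*(-22) = -1 + (7*(-2))*(-22) = -1 - 14*(-22) = -1 + 308 = 307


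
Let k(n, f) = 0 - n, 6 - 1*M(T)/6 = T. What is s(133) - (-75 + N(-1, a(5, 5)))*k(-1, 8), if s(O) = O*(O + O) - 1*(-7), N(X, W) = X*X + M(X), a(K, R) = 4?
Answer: 35417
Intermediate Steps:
M(T) = 36 - 6*T
k(n, f) = -n
N(X, W) = 36 + X**2 - 6*X (N(X, W) = X*X + (36 - 6*X) = X**2 + (36 - 6*X) = 36 + X**2 - 6*X)
s(O) = 7 + 2*O**2 (s(O) = O*(2*O) + 7 = 2*O**2 + 7 = 7 + 2*O**2)
s(133) - (-75 + N(-1, a(5, 5)))*k(-1, 8) = (7 + 2*133**2) - (-75 + (36 + (-1)**2 - 6*(-1)))*(-1*(-1)) = (7 + 2*17689) - (-75 + (36 + 1 + 6)) = (7 + 35378) - (-75 + 43) = 35385 - (-32) = 35385 - 1*(-32) = 35385 + 32 = 35417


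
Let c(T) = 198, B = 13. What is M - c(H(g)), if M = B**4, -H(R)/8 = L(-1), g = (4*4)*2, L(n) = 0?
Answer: 28363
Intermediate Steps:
g = 32 (g = 16*2 = 32)
H(R) = 0 (H(R) = -8*0 = 0)
M = 28561 (M = 13**4 = 28561)
M - c(H(g)) = 28561 - 1*198 = 28561 - 198 = 28363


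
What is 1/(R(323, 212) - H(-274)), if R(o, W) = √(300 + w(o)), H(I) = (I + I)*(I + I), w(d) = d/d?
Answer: -300304/90182492115 - √301/90182492115 ≈ -3.3302e-6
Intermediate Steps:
w(d) = 1
H(I) = 4*I² (H(I) = (2*I)*(2*I) = 4*I²)
R(o, W) = √301 (R(o, W) = √(300 + 1) = √301)
1/(R(323, 212) - H(-274)) = 1/(√301 - 4*(-274)²) = 1/(√301 - 4*75076) = 1/(√301 - 1*300304) = 1/(√301 - 300304) = 1/(-300304 + √301)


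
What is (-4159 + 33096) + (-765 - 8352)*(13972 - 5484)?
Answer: -77356159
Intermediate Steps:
(-4159 + 33096) + (-765 - 8352)*(13972 - 5484) = 28937 - 9117*8488 = 28937 - 77385096 = -77356159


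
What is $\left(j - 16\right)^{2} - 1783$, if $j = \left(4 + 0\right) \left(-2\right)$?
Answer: $-1207$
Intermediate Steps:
$j = -8$ ($j = 4 \left(-2\right) = -8$)
$\left(j - 16\right)^{2} - 1783 = \left(-8 - 16\right)^{2} - 1783 = \left(-24\right)^{2} - 1783 = 576 - 1783 = -1207$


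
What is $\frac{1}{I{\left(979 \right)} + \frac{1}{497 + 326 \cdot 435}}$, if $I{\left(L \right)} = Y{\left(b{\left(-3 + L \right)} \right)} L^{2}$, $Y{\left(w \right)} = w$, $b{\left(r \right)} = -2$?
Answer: $- \frac{142307}{272785726773} \approx -5.2168 \cdot 10^{-7}$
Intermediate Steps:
$I{\left(L \right)} = - 2 L^{2}$
$\frac{1}{I{\left(979 \right)} + \frac{1}{497 + 326 \cdot 435}} = \frac{1}{- 2 \cdot 979^{2} + \frac{1}{497 + 326 \cdot 435}} = \frac{1}{\left(-2\right) 958441 + \frac{1}{497 + 141810}} = \frac{1}{-1916882 + \frac{1}{142307}} = \frac{1}{- \frac{272785726773}{142307}} = - \frac{142307}{272785726773}$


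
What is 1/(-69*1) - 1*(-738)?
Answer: 50921/69 ≈ 737.99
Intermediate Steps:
1/(-69*1) - 1*(-738) = 1/(-69) + 738 = -1/69 + 738 = 50921/69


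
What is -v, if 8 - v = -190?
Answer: -198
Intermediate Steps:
v = 198 (v = 8 - 1*(-190) = 8 + 190 = 198)
-v = -1*198 = -198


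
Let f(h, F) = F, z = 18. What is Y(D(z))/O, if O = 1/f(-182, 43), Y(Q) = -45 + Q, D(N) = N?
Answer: -1161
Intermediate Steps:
O = 1/43 ≈ 0.023256
Y(D(z))/O = (-45 + 18)/(1/43) = -27*43 = -1161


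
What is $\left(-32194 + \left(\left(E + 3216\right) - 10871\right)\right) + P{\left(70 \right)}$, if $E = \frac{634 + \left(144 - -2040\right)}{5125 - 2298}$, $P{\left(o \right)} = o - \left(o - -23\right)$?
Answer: $- \frac{112715326}{2827} \approx -39871.0$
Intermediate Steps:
$P{\left(o \right)} = -23$ ($P{\left(o \right)} = o - \left(o + 23\right) = o - \left(23 + o\right) = -23$)
$E = \frac{2818}{2827}$ ($E = \frac{634 + \left(144 + 2040\right)}{2827} = \left(634 + 2184\right) \frac{1}{2827} = 2818 \cdot \frac{1}{2827} = \frac{2818}{2827} \approx 0.99682$)
$\left(-32194 + \left(\left(E + 3216\right) - 10871\right)\right) + P{\left(70 \right)} = \left(-32194 + \left(\left(\frac{2818}{2827} + 3216\right) - 10871\right)\right) - 23 = \left(-32194 + \left(\frac{9094450}{2827} - 10871\right)\right) - 23 = \left(-32194 - \frac{21637867}{2827}\right) - 23 = - \frac{112650305}{2827} - 23 = - \frac{112715326}{2827}$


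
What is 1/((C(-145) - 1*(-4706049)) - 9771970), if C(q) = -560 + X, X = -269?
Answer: -1/5066750 ≈ -1.9737e-7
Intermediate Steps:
C(q) = -829 (C(q) = -560 - 269 = -829)
1/((C(-145) - 1*(-4706049)) - 9771970) = 1/((-829 - 1*(-4706049)) - 9771970) = 1/((-829 + 4706049) - 9771970) = 1/(4705220 - 9771970) = 1/(-5066750) = -1/5066750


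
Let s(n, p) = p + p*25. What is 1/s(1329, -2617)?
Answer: -1/68042 ≈ -1.4697e-5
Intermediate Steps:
s(n, p) = 26*p (s(n, p) = p + 25*p = 26*p)
1/s(1329, -2617) = 1/(26*(-2617)) = 1/(-68042) = -1/68042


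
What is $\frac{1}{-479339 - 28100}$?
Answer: $- \frac{1}{507439} \approx -1.9707 \cdot 10^{-6}$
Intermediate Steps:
$\frac{1}{-479339 - 28100} = \frac{1}{-507439} = - \frac{1}{507439}$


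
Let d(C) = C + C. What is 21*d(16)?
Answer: 672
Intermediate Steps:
d(C) = 2*C
21*d(16) = 21*(2*16) = 21*32 = 672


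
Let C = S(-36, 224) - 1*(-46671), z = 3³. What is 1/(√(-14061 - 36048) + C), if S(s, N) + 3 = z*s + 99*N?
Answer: 22624/1535552831 - I*√50109/4606658493 ≈ 1.4733e-5 - 4.8593e-8*I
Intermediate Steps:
z = 27
S(s, N) = -3 + 27*s + 99*N (S(s, N) = -3 + (27*s + 99*N) = -3 + 27*s + 99*N)
C = 67872 (C = (-3 + 27*(-36) + 99*224) - 1*(-46671) = (-3 - 972 + 22176) + 46671 = 21201 + 46671 = 67872)
1/(√(-14061 - 36048) + C) = 1/(√(-14061 - 36048) + 67872) = 1/(√(-50109) + 67872) = 1/(I*√50109 + 67872) = 1/(67872 + I*√50109)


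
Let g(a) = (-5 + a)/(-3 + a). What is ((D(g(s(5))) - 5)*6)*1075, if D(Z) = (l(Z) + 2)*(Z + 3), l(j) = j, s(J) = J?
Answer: 6450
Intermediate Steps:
g(a) = (-5 + a)/(-3 + a)
D(Z) = (2 + Z)*(3 + Z) (D(Z) = (Z + 2)*(Z + 3) = (2 + Z)*(3 + Z))
((D(g(s(5))) - 5)*6)*1075 = (((6 + ((-5 + 5)/(-3 + 5))**2 + 5*((-5 + 5)/(-3 + 5))) - 5)*6)*1075 = (((6 + (0/2)**2 + 5*(0/2)) - 5)*6)*1075 = (((6 + ((1/2)*0)**2 + 5*((1/2)*0)) - 5)*6)*1075 = (((6 + 0**2 + 5*0) - 5)*6)*1075 = (((6 + 0 + 0) - 5)*6)*1075 = ((6 - 5)*6)*1075 = (1*6)*1075 = 6*1075 = 6450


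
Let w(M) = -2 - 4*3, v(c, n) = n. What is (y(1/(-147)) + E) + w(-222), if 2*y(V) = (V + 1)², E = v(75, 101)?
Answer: 1890641/21609 ≈ 87.493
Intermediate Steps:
E = 101
y(V) = (1 + V)²/2 (y(V) = (V + 1)²/2 = (1 + V)²/2)
w(M) = -14 (w(M) = -2 - 12 = -14)
(y(1/(-147)) + E) + w(-222) = ((1 + 1/(-147))²/2 + 101) - 14 = ((1 - 1/147)²/2 + 101) - 14 = ((146/147)²/2 + 101) - 14 = ((½)*(21316/21609) + 101) - 14 = (10658/21609 + 101) - 14 = 2193167/21609 - 14 = 1890641/21609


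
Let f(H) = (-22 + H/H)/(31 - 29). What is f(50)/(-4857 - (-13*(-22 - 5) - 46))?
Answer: 21/10324 ≈ 0.0020341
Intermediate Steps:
f(H) = -21/2 (f(H) = (-22 + 1)/2 = -21*½ = -21/2)
f(50)/(-4857 - (-13*(-22 - 5) - 46)) = -21/(2*(-4857 - (-13*(-22 - 5) - 46))) = -21/(2*(-4857 - (-13*(-27) - 46))) = -21/(2*(-4857 - (351 - 46))) = -21/(2*(-4857 - 1*305)) = -21/(2*(-4857 - 305)) = -21/2/(-5162) = -21/2*(-1/5162) = 21/10324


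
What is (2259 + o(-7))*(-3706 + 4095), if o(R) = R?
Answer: 876028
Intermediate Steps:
(2259 + o(-7))*(-3706 + 4095) = (2259 - 7)*(-3706 + 4095) = 2252*389 = 876028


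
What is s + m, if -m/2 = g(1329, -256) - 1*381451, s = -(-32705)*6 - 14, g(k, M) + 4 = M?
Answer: 959638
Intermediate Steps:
g(k, M) = -4 + M
s = 196216 (s = -155*(-1266) - 14 = 196230 - 14 = 196216)
m = 763422 (m = -2*((-4 - 256) - 1*381451) = -2*(-260 - 381451) = -2*(-381711) = 763422)
s + m = 196216 + 763422 = 959638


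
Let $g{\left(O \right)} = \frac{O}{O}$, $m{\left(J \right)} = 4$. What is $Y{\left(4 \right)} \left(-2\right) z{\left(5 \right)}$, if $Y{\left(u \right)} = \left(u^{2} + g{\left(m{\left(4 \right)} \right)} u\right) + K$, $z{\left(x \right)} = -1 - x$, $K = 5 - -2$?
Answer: $324$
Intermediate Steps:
$K = 7$ ($K = 5 + 2 = 7$)
$g{\left(O \right)} = 1$
$Y{\left(u \right)} = 7 + u + u^{2}$ ($Y{\left(u \right)} = \left(u^{2} + 1 u\right) + 7 = \left(u^{2} + u\right) + 7 = \left(u + u^{2}\right) + 7 = 7 + u + u^{2}$)
$Y{\left(4 \right)} \left(-2\right) z{\left(5 \right)} = \left(7 + 4 + 4^{2}\right) \left(-2\right) \left(-1 - 5\right) = \left(7 + 4 + 16\right) \left(-2\right) \left(-1 - 5\right) = 27 \left(-2\right) \left(-6\right) = \left(-54\right) \left(-6\right) = 324$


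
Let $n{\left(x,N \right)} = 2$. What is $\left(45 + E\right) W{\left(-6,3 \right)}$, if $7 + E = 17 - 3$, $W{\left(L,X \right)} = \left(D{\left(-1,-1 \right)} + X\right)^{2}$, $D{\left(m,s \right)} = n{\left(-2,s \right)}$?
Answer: $1300$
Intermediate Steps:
$D{\left(m,s \right)} = 2$
$W{\left(L,X \right)} = \left(2 + X\right)^{2}$
$E = 7$ ($E = -7 + \left(17 - 3\right) = -7 + 14 = 7$)
$\left(45 + E\right) W{\left(-6,3 \right)} = \left(45 + 7\right) \left(2 + 3\right)^{2} = 52 \cdot 5^{2} = 52 \cdot 25 = 1300$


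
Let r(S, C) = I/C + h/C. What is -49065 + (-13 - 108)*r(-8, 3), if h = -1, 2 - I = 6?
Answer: -146590/3 ≈ -48863.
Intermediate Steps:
I = -4 (I = 2 - 1*6 = 2 - 6 = -4)
r(S, C) = -5/C (r(S, C) = -4/C - 1/C = -5/C)
-49065 + (-13 - 108)*r(-8, 3) = -49065 + (-13 - 108)*(-5/3) = -49065 - (-605)/3 = -49065 - 121*(-5/3) = -49065 + 605/3 = -146590/3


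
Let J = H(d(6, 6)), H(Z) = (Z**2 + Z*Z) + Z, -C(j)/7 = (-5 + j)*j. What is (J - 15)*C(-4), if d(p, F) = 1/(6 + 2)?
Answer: 29925/8 ≈ 3740.6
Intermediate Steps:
C(j) = -7*j*(-5 + j) (C(j) = -7*(-5 + j)*j = -7*j*(-5 + j))
d(p, F) = 1/8
H(Z) = Z + 2*Z**2 (H(Z) = (Z**2 + Z**2) + Z = 2*Z**2 + Z = Z + 2*Z**2)
J = 5/32 (J = (1 + 2*(1/8))/8 = (1 + 1/4)/8 = (1/8)*(5/4) = 5/32 ≈ 0.15625)
(J - 15)*C(-4) = (5/32 - 15)*(7*(-4)*(5 - 1*(-4))) = -3325*(-4)*(5 + 4)/32 = -3325*(-4)*9/32 = -475/32*(-252) = 29925/8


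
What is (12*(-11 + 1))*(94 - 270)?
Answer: 21120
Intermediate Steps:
(12*(-11 + 1))*(94 - 270) = (12*(-10))*(-176) = -120*(-176) = 21120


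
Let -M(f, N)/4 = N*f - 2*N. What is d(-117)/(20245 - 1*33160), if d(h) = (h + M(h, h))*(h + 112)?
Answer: -6201/287 ≈ -21.606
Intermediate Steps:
M(f, N) = 8*N - 4*N*f (M(f, N) = -4*(N*f - 2*N) = -4*(-2*N + N*f) = 8*N - 4*N*f)
d(h) = (112 + h)*(h + 4*h*(2 - h)) (d(h) = (h + 4*h*(2 - h))*(h + 112) = (h + 4*h*(2 - h))*(112 + h) = (112 + h)*(h + 4*h*(2 - h)))
d(-117)/(20245 - 1*33160) = (-117*(1008 - 439*(-117) - 4*(-117)²))/(20245 - 1*33160) = (-117*(1008 + 51363 - 4*13689))/(20245 - 33160) = -117*(1008 + 51363 - 54756)/(-12915) = -117*(-2385)*(-1/12915) = 279045*(-1/12915) = -6201/287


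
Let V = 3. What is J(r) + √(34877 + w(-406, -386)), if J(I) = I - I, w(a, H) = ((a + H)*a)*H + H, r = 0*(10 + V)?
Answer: I*√124084581 ≈ 11139.0*I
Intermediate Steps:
r = 0 (r = 0*(10 + 3) = 0*13 = 0)
w(a, H) = H + H*a*(H + a) (w(a, H) = ((H + a)*a)*H + H = (a*(H + a))*H + H = H*a*(H + a) + H = H + H*a*(H + a))
J(I) = 0
J(r) + √(34877 + w(-406, -386)) = 0 + √(34877 - 386*(1 + (-406)² - 386*(-406))) = 0 + √(34877 - 386*(1 + 164836 + 156716)) = 0 + √(34877 - 386*321553) = 0 + √(34877 - 124119458) = 0 + √(-124084581) = 0 + I*√124084581 = I*√124084581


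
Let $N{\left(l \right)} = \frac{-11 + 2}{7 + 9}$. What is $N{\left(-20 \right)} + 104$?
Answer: $\frac{1655}{16} \approx 103.44$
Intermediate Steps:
$N{\left(l \right)} = - \frac{9}{16}$
$N{\left(-20 \right)} + 104 = - \frac{9}{16} + 104 = \frac{1655}{16}$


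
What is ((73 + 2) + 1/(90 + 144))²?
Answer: 308037601/54756 ≈ 5625.6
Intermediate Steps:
((73 + 2) + 1/(90 + 144))² = (75 + 1/234)² = (17551/234)² = 308037601/54756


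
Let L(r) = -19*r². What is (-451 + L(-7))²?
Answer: 1909924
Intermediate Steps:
(-451 + L(-7))² = (-451 - 19*(-7)²)² = (-451 - 19*49)² = (-451 - 931)² = (-1382)² = 1909924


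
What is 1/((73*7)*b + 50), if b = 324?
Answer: 1/165614 ≈ 6.0381e-6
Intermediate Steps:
1/((73*7)*b + 50) = 1/((73*7)*324 + 50) = 1/(511*324 + 50) = 1/(165564 + 50) = 1/165614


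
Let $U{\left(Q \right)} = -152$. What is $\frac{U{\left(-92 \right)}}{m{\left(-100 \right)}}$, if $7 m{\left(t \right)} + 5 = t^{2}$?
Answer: $- \frac{1064}{9995} \approx -0.10645$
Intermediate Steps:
$m{\left(t \right)} = - \frac{5}{7} + \frac{t^{2}}{7}$
$\frac{U{\left(-92 \right)}}{m{\left(-100 \right)}} = - \frac{152}{- \frac{5}{7} + \frac{\left(-100\right)^{2}}{7}} = - \frac{152}{- \frac{5}{7} + \frac{1}{7} \cdot 10000} = - \frac{152}{- \frac{5}{7} + \frac{10000}{7}} = - \frac{152}{\frac{9995}{7}} = \left(-152\right) \frac{7}{9995} = - \frac{1064}{9995}$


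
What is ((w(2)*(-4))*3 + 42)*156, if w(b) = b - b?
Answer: 6552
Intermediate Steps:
w(b) = 0
((w(2)*(-4))*3 + 42)*156 = ((0*(-4))*3 + 42)*156 = (0*3 + 42)*156 = (0 + 42)*156 = 42*156 = 6552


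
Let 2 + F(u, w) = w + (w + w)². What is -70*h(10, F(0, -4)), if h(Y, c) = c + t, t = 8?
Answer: -4620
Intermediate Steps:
F(u, w) = -2 + w + 4*w² (F(u, w) = -2 + (w + (w + w)²) = -2 + (w + (2*w)²) = -2 + (w + 4*w²) = -2 + w + 4*w²)
h(Y, c) = 8 + c (h(Y, c) = c + 8 = 8 + c)
-70*h(10, F(0, -4)) = -70*(8 + (-2 - 4 + 4*(-4)²)) = -70*(8 + (-2 - 4 + 4*16)) = -70*(8 + (-2 - 4 + 64)) = -70*(8 + 58) = -70*66 = -4620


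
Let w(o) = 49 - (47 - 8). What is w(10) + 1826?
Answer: 1836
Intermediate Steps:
w(o) = 10 (w(o) = 49 - 1*39 = 49 - 39 = 10)
w(10) + 1826 = 10 + 1826 = 1836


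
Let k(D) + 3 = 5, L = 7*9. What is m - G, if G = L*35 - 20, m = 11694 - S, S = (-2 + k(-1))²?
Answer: 9509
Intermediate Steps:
L = 63
k(D) = 2 (k(D) = -3 + 5 = 2)
S = 0 (S = (-2 + 2)² = 0² = 0)
m = 11694 (m = 11694 - 1*0 = 11694 + 0 = 11694)
G = 2185 (G = 63*35 - 20 = 2205 - 20 = 2185)
m - G = 11694 - 1*2185 = 11694 - 2185 = 9509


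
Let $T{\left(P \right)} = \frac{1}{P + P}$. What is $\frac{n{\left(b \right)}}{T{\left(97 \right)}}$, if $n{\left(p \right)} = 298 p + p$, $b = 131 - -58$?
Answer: $10963134$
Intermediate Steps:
$b = 189$ ($b = 131 + 58 = 189$)
$T{\left(P \right)} = \frac{1}{2 P}$
$n{\left(p \right)} = 299 p$
$\frac{n{\left(b \right)}}{T{\left(97 \right)}} = \frac{299 \cdot 189}{\frac{1}{2} \cdot \frac{1}{97}} = \frac{56511}{\frac{1}{2} \cdot \frac{1}{97}} = 56511 \frac{1}{\frac{1}{194}} = 56511 \cdot 194 = 10963134$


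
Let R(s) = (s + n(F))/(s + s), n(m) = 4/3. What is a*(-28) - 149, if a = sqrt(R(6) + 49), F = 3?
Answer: -149 - 14*sqrt(1786)/3 ≈ -346.22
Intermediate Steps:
n(m) = 4/3 (n(m) = 4*(1/3) = 4/3)
R(s) = (4/3 + s)/(2*s) (R(s) = (s + 4/3)/(s + s) = (4/3 + s)/((2*s)) = (4/3 + s)*(1/(2*s)) = (4/3 + s)/(2*s))
a = sqrt(1786)/6 (a = sqrt((1/6)*(4 + 3*6)/6 + 49) = sqrt((1/6)*(1/6)*(4 + 18) + 49) = sqrt((1/6)*(1/6)*22 + 49) = sqrt(11/18 + 49) = sqrt(893/18) = sqrt(1786)/6 ≈ 7.0435)
a*(-28) - 149 = (sqrt(1786)/6)*(-28) - 149 = -14*sqrt(1786)/3 - 149 = -149 - 14*sqrt(1786)/3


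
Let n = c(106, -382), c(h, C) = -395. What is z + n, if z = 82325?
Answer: 81930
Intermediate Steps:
n = -395
z + n = 82325 - 395 = 81930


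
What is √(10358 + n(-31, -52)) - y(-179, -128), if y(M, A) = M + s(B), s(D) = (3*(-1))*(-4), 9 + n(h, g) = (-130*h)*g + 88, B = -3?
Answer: 167 + I*√199123 ≈ 167.0 + 446.23*I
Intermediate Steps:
n(h, g) = 79 - 130*g*h (n(h, g) = -9 + ((-130*h)*g + 88) = -9 + (-130*g*h + 88) = -9 + (88 - 130*g*h) = 79 - 130*g*h)
s(D) = 12 (s(D) = -3*(-4) = 12)
y(M, A) = 12 + M (y(M, A) = M + 12 = 12 + M)
√(10358 + n(-31, -52)) - y(-179, -128) = √(10358 + (79 - 130*(-52)*(-31))) - (12 - 179) = √(10358 + (79 - 209560)) - 1*(-167) = √(10358 - 209481) + 167 = √(-199123) + 167 = I*√199123 + 167 = 167 + I*√199123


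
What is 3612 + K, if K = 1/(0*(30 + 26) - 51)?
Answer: 184211/51 ≈ 3612.0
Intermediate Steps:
K = -1/51 (K = 1/(0*56 - 51) = 1/(0 - 51) = 1/(-51) = -1/51 ≈ -0.019608)
3612 + K = 3612 - 1/51 = 184211/51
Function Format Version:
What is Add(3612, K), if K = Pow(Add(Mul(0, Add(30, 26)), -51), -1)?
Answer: Rational(184211, 51) ≈ 3612.0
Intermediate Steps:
K = Rational(-1, 51) (K = Pow(Add(Mul(0, 56), -51), -1) = Pow(Add(0, -51), -1) = Pow(-51, -1) = Rational(-1, 51) ≈ -0.019608)
Add(3612, K) = Add(3612, Rational(-1, 51)) = Rational(184211, 51)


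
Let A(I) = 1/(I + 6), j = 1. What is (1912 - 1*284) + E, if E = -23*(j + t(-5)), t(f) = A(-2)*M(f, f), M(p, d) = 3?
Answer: 6351/4 ≈ 1587.8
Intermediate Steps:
A(I) = 1/(6 + I)
t(f) = ¾ (t(f) = 3/(6 - 2) = 3/4 = (¼)*3 = ¾)
E = -161/4 (E = -23*(1 + ¾) = -23*7/4 = -161/4 ≈ -40.250)
(1912 - 1*284) + E = (1912 - 1*284) - 161/4 = (1912 - 284) - 161/4 = 1628 - 161/4 = 6351/4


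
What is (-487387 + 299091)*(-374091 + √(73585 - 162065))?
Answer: 70439838936 - 753184*I*√5530 ≈ 7.044e+10 - 5.601e+7*I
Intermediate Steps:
(-487387 + 299091)*(-374091 + √(73585 - 162065)) = -188296*(-374091 + √(-88480)) = -188296*(-374091 + 4*I*√5530) = 70439838936 - 753184*I*√5530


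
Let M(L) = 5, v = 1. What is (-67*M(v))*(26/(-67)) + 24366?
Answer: 24496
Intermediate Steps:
(-67*M(v))*(26/(-67)) + 24366 = (-67*5)*(26/(-67)) + 24366 = -8710*(-1)/67 + 24366 = -335*(-26/67) + 24366 = 130 + 24366 = 24496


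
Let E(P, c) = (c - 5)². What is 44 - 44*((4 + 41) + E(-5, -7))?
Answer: -8272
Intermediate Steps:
E(P, c) = (-5 + c)²
44 - 44*((4 + 41) + E(-5, -7)) = 44 - 44*((4 + 41) + (-5 - 7)²) = 44 - 44*(45 + (-12)²) = 44 - 44*(45 + 144) = 44 - 44*189 = 44 - 8316 = -8272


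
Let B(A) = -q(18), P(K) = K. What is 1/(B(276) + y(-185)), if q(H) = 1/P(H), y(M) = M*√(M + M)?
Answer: 18*I/(-I + 3330*√370) ≈ -4.3871e-9 + 0.00028101*I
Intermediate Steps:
y(M) = √2*M^(3/2) (y(M) = M*√(2*M) = M*(√2*√M) = √2*M^(3/2))
q(H) = 1/H
B(A) = -1/18
1/(B(276) + y(-185)) = 1/(-1/18 + √2*(-185)^(3/2)) = 1/(-1/18 + √2*(-185*I*√185)) = 1/(-1/18 - 185*I*√370)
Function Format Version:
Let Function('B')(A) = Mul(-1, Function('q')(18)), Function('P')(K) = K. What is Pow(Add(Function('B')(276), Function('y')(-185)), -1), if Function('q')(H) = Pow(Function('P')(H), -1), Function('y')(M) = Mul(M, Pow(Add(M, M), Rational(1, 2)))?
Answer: Mul(18, I, Pow(Add(Mul(-1, I), Mul(3330, Pow(370, Rational(1, 2)))), -1)) ≈ Add(-4.3871e-9, Mul(0.00028101, I))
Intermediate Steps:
Function('y')(M) = Mul(Pow(2, Rational(1, 2)), Pow(M, Rational(3, 2))) (Function('y')(M) = Mul(M, Pow(Mul(2, M), Rational(1, 2))) = Mul(M, Mul(Pow(2, Rational(1, 2)), Pow(M, Rational(1, 2)))) = Mul(Pow(2, Rational(1, 2)), Pow(M, Rational(3, 2))))
Function('q')(H) = Pow(H, -1)
Function('B')(A) = Rational(-1, 18) (Function('B')(A) = Mul(-1, Pow(18, -1)) = Mul(-1, Rational(1, 18)) = Rational(-1, 18))
Pow(Add(Function('B')(276), Function('y')(-185)), -1) = Pow(Add(Rational(-1, 18), Mul(Pow(2, Rational(1, 2)), Pow(-185, Rational(3, 2)))), -1) = Pow(Add(Rational(-1, 18), Mul(Pow(2, Rational(1, 2)), Mul(-185, I, Pow(185, Rational(1, 2))))), -1) = Pow(Add(Rational(-1, 18), Mul(-185, I, Pow(370, Rational(1, 2)))), -1)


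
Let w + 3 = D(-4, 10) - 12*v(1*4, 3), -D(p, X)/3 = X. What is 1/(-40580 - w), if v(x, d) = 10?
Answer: -1/40427 ≈ -2.4736e-5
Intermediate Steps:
D(p, X) = -3*X
w = -153 (w = -3 + (-3*10 - 12*10) = -3 + (-30 - 120) = -3 - 150 = -153)
1/(-40580 - w) = 1/(-40580 - 1*(-153)) = 1/(-40580 + 153) = 1/(-40427) = -1/40427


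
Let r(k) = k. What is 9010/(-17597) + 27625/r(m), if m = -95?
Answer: -97394615/334343 ≈ -291.30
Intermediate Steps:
9010/(-17597) + 27625/r(m) = 9010/(-17597) + 27625/(-95) = 9010*(-1/17597) + 27625*(-1/95) = -9010/17597 - 5525/19 = -97394615/334343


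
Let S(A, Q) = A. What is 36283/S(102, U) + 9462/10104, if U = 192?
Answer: 30630713/85884 ≈ 356.65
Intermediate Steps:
36283/S(102, U) + 9462/10104 = 36283/102 + 9462/10104 = 36283*(1/102) + 9462*(1/10104) = 36283/102 + 1577/1684 = 30630713/85884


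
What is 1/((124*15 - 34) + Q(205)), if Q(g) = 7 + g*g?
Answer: 1/43858 ≈ 2.2801e-5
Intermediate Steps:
Q(g) = 7 + g²
1/((124*15 - 34) + Q(205)) = 1/((124*15 - 34) + (7 + 205²)) = 1/((1860 - 34) + (7 + 42025)) = 1/(1826 + 42032) = 1/43858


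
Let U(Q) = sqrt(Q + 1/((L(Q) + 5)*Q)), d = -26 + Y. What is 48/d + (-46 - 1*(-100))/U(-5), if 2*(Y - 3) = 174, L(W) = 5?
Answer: 3/4 - 270*I*sqrt(502)/251 ≈ 0.75 - 24.101*I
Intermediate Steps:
Y = 90 (Y = 3 + (1/2)*174 = 3 + 87 = 90)
d = 64 (d = -26 + 90 = 64)
U(Q) = sqrt(Q + 1/(10*Q)) (U(Q) = sqrt(Q + 1/((5 + 5)*Q)) = sqrt(Q + 1/(10*Q)))
48/d + (-46 - 1*(-100))/U(-5) = 48/64 + (-46 - 1*(-100))/((sqrt(10/(-5) + 100*(-5))/10)) = 48*(1/64) + (-46 + 100)/((sqrt(10*(-1/5) - 500)/10)) = 3/4 + 54/((sqrt(-2 - 500)/10)) = 3/4 + 54/((sqrt(-502)/10)) = 3/4 + 54/(((I*sqrt(502))/10)) = 3/4 + 54/((I*sqrt(502)/10)) = 3/4 + 54*(-5*I*sqrt(502)/251) = 3/4 - 270*I*sqrt(502)/251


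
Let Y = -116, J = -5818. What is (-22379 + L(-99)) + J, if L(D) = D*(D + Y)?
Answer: -6912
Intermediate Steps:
L(D) = D*(-116 + D) (L(D) = D*(D - 116) = D*(-116 + D))
(-22379 + L(-99)) + J = (-22379 - 99*(-116 - 99)) - 5818 = (-22379 - 99*(-215)) - 5818 = (-22379 + 21285) - 5818 = -1094 - 5818 = -6912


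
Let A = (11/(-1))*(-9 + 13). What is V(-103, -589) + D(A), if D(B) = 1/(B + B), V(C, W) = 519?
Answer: 45671/88 ≈ 518.99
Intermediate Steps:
A = -44 (A = (11*(-1))*4 = -11*4 = -44)
D(B) = 1/(2*B)
V(-103, -589) + D(A) = 519 + (½)/(-44) = 519 + (½)*(-1/44) = 519 - 1/88 = 45671/88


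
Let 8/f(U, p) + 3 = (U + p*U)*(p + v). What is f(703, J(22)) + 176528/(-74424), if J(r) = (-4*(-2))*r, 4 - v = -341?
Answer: -119208888812/50258331837 ≈ -2.3719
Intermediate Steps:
v = 345 (v = 4 - 1*(-341) = 4 + 341 = 345)
J(r) = 8*r
f(U, p) = 8/(-3 + (345 + p)*(U + U*p)) (f(U, p) = 8/(-3 + (U + p*U)*(p + 345)) = 8/(-3 + (U + U*p)*(345 + p)) = 8/(-3 + (345 + p)*(U + U*p)))
f(703, J(22)) + 176528/(-74424) = 8/(-3 + 345*703 + 703*(8*22)**2 + 346*703*(8*22)) + 176528/(-74424) = 8/(-3 + 242535 + 703*176**2 + 346*703*176) + 176528*(-1/74424) = 8/(-3 + 242535 + 703*30976 + 42809888) - 22066/9303 = 8/(-3 + 242535 + 21776128 + 42809888) - 22066/9303 = 8/64828548 - 22066/9303 = 8*(1/64828548) - 22066/9303 = 2/16207137 - 22066/9303 = -119208888812/50258331837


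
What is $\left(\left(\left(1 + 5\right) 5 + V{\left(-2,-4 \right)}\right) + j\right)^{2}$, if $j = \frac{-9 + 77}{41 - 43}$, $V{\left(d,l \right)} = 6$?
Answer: $4$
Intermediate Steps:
$j = -34$ ($j = \frac{68}{-2} = 68 \left(- \frac{1}{2}\right) = -34$)
$\left(\left(\left(1 + 5\right) 5 + V{\left(-2,-4 \right)}\right) + j\right)^{2} = \left(\left(\left(1 + 5\right) 5 + 6\right) - 34\right)^{2} = \left(\left(6 \cdot 5 + 6\right) - 34\right)^{2} = \left(\left(30 + 6\right) - 34\right)^{2} = \left(36 - 34\right)^{2} = 2^{2} = 4$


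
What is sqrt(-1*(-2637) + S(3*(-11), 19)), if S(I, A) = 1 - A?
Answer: 3*sqrt(291) ≈ 51.176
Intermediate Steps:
sqrt(-1*(-2637) + S(3*(-11), 19)) = sqrt(-1*(-2637) + (1 - 1*19)) = sqrt(2637 + (1 - 19)) = sqrt(2637 - 18) = sqrt(2619) = 3*sqrt(291)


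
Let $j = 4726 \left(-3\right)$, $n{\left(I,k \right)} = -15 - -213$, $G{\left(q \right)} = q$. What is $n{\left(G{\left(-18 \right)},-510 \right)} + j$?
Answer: $-13980$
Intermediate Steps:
$n{\left(I,k \right)} = 198$ ($n{\left(I,k \right)} = -15 + 213 = 198$)
$j = -14178$
$n{\left(G{\left(-18 \right)},-510 \right)} + j = 198 - 14178 = -13980$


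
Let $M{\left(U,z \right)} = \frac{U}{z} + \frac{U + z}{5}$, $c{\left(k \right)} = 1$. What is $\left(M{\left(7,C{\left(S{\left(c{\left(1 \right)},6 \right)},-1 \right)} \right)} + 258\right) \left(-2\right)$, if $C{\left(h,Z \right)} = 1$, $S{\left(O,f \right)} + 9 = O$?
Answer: $- \frac{2666}{5} \approx -533.2$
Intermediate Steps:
$S{\left(O,f \right)} = -9 + O$
$M{\left(U,z \right)} = \frac{U}{5} + \frac{z}{5} + \frac{U}{z}$ ($M{\left(U,z \right)} = \frac{U}{z} + \left(U + z\right) \frac{1}{5} = \frac{U}{z} + \left(\frac{U}{5} + \frac{z}{5}\right) = \frac{U}{5} + \frac{z}{5} + \frac{U}{z}$)
$\left(M{\left(7,C{\left(S{\left(c{\left(1 \right)},6 \right)},-1 \right)} \right)} + 258\right) \left(-2\right) = \left(\frac{7 + \frac{1}{5} \cdot 1 \left(7 + 1\right)}{1} + 258\right) \left(-2\right) = \left(1 \left(7 + \frac{1}{5} \cdot 1 \cdot 8\right) + 258\right) \left(-2\right) = \left(1 \left(7 + \frac{8}{5}\right) + 258\right) \left(-2\right) = \left(1 \cdot \frac{43}{5} + 258\right) \left(-2\right) = \left(\frac{43}{5} + 258\right) \left(-2\right) = \frac{1333}{5} \left(-2\right) = - \frac{2666}{5}$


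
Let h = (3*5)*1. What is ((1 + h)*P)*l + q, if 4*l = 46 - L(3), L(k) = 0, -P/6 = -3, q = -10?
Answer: 3302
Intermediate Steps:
P = 18 (P = -6*(-3) = 18)
h = 15 (h = 15*1 = 15)
l = 23/2 (l = (46 - 1*0)/4 = (46 + 0)/4 = (¼)*46 = 23/2 ≈ 11.500)
((1 + h)*P)*l + q = ((1 + 15)*18)*(23/2) - 10 = (16*18)*(23/2) - 10 = 288*(23/2) - 10 = 3312 - 10 = 3302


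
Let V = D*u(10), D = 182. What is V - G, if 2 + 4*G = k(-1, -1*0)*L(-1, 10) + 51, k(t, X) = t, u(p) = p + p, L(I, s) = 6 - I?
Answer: 7259/2 ≈ 3629.5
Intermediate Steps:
u(p) = 2*p
G = 21/2 (G = -1/2 + (-(6 - 1*(-1)) + 51)/4 = -1/2 + (-(6 + 1) + 51)/4 = -1/2 + (-1*7 + 51)/4 = -1/2 + (-7 + 51)/4 = -1/2 + (1/4)*44 = -1/2 + 11 = 21/2 ≈ 10.500)
V = 3640 (V = 182*(2*10) = 182*20 = 3640)
V - G = 3640 - 1*21/2 = 3640 - 21/2 = 7259/2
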